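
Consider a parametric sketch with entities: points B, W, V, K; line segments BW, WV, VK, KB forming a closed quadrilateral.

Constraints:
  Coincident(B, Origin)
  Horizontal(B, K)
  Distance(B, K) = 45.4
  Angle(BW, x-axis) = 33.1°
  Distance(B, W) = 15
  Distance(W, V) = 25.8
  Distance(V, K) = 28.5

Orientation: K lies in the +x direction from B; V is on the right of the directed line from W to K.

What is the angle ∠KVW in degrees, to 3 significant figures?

76.9°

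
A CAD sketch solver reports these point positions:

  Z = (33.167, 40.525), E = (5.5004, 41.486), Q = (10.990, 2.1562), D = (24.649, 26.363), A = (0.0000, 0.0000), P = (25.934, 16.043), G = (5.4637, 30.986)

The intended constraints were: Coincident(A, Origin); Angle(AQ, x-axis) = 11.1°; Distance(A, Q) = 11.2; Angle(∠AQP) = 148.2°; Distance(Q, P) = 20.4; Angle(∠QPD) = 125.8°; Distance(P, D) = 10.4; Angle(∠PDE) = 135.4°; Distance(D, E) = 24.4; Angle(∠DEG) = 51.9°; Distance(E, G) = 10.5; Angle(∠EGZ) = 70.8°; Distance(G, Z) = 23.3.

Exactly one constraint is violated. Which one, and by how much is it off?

Distance(G, Z) = 23.3 — off by 6.00.

A = (0.00, 0.00) ✓; AQ at 11.10° ✓; |AQ| = 11.20 ✓; ∠AQP = 148.2° ✓; |QP| = 20.40 ✓; ∠QPD = 125.8° ✓; |PD| = 10.40 ✓; ∠PDE = 135.4° ✓; |DE| = 24.40 ✓; ∠DEG = 51.90° ✓; |EG| = 10.50 ✓; ∠EGZ = 70.80° ✓; |GZ| = 29.30 ✗.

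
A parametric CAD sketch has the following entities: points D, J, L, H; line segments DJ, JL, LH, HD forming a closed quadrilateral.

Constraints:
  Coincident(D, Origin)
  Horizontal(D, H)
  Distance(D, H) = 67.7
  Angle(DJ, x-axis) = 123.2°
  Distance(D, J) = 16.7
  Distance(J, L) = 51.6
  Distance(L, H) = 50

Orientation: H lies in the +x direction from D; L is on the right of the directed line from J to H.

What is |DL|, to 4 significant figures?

35.11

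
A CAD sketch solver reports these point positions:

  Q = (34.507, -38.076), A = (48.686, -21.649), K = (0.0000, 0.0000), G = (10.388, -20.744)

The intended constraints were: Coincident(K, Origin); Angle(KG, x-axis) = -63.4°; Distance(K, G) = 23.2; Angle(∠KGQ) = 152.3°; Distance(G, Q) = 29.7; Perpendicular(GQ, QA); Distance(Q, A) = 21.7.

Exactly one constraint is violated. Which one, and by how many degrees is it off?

Perpendicular(GQ, QA) — off by 5.10°.

K = (0.00, 0.00) ✓; KG at -63.40° ✓; |KG| = 23.20 ✓; ∠KGQ = 152.3° ✓; |GQ| = 29.70 ✓; ∠(GQ, QA) = 84.90° ✗; |QA| = 21.70 ✓.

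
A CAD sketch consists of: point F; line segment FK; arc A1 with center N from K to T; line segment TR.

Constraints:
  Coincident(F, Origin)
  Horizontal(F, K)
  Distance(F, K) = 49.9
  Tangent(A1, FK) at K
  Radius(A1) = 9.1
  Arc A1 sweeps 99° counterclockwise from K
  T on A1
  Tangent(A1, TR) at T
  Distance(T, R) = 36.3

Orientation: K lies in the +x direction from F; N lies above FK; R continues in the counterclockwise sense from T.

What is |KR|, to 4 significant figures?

46.49

F is at the origin; FK is horizontal with |FK| = 49.9 and K on the +x side, so K = (49.90, 0.000). The tangent condition forces NK to be normal to FK, so N = K + (0, 9.1) = (49.90, 9.100). On A1, K sits at bearing -90° from N; a 99° counterclockwise sweep puts T at bearing 9°, so T = N + 9.1·(cos 9°, sin 9°) = (58.89, 10.52). Since A1 is tangent to TR there, NT ⟂ TR, so TR runs along (−sin 9°, cos 9°); with |TR| = 36.3, R = (53.21, 46.38). Then |KR| = |R − K| = 46.49.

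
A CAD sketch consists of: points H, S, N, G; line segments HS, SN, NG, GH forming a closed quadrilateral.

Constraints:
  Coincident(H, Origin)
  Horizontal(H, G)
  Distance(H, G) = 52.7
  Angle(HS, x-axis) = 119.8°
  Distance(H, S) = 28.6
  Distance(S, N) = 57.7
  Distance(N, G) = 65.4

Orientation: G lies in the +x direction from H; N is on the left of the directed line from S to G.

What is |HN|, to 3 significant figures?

68.6

Checks: |SN| = 57.70 ✓; |NG| = 65.40 ✓.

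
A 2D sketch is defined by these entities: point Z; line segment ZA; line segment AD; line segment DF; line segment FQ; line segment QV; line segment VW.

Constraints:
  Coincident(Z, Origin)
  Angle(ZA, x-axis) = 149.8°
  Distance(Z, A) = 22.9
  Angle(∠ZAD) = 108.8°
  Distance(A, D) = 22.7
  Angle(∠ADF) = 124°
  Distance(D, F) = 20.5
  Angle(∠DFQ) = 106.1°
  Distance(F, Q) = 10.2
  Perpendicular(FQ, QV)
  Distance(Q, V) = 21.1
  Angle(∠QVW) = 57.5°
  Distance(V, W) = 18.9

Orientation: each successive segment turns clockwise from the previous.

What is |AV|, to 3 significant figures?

16.1

Z is at the origin; ZA runs at 149.8° with length 22.9, so A = (-19.8, 11.5). ∠ZAD = 108.8° gives AD at 78.6° from the x-axis; with |AD| = 22.7, D = (-15.3, 33.8). ∠ADF = 124.0° gives DF at 22.6° from the x-axis; with |DF| = 20.5, F = (3.62, 41.6). ∠DFQ = 106.1° gives FQ at -51.3° from the x-axis; with |FQ| = 10.2, Q = (10.0, 33.7). FQ is perpendicular to QV, so QV runs at -141°; with |QV| = 21.1, V = (-6.47, 20.5). Then |AV| = |V − A| = 16.1.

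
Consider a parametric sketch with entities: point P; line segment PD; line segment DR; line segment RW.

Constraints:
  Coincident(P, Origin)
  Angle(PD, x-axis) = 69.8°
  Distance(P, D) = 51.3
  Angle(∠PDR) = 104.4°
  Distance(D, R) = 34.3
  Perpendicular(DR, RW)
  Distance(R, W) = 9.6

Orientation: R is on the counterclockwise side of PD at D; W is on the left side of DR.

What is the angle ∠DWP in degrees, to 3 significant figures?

56.1°

∠PDR = 104.4°, so DR runs at 69.8° + (180° − 104.4°) = 145° from the x-axis; with |DR| = 34.3, R = D + 34.3·(cos 145°, sin 145°) = (-10.5, 67.6). The perpendicularity gives RW at right angles to DR; with |RW| = 9.6 on the left of DR, W = R + 9.6·(-0.568, -0.823) = (-16.0, 59.7). Then cos ∠DWP = WD·WP / (|WD||WP|), giving 56.1°.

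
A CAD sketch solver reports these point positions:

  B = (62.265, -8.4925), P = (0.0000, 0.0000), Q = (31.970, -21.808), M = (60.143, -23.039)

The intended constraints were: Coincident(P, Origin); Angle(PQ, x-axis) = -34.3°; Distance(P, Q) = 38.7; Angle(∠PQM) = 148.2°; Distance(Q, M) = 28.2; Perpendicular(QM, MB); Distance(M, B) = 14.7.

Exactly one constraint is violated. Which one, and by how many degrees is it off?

Perpendicular(QM, MB) — off by 5.80°.

P = (0.00, 0.00) ✓; PQ at -34.30° ✓; |PQ| = 38.70 ✓; ∠PQM = 148.2° ✓; |QM| = 28.20 ✓; ∠(QM, MB) = 84.20° ✗; |MB| = 14.70 ✓.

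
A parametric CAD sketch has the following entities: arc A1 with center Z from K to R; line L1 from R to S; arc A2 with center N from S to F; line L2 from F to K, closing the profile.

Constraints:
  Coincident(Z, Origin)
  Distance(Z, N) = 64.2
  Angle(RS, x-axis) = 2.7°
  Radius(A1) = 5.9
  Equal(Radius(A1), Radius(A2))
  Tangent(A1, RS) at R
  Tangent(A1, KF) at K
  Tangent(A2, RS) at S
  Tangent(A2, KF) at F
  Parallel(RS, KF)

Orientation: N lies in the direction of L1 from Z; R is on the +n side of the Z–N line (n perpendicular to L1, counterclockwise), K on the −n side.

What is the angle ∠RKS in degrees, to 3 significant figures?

79.6°

Tangency of A1 to both parallel lines with radius 5.9 puts R and K at Z ± 5.9·n: R = (-0.278, 5.89), K = (0.278, -5.89). Equal radii place S and F the same way about N: S = N + 5.9·n = (63.9, 8.92), F = N − 5.9·n = (64.4, -2.87). Then cos ∠RKS = KR·KS / (|KR||KS|), giving 79.6°.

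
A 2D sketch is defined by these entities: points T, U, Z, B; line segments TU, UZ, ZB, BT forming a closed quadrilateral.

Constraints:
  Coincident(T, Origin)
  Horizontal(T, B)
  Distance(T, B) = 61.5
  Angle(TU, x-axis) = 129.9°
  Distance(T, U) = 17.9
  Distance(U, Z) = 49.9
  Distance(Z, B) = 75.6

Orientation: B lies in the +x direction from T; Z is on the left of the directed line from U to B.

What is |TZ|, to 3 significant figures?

58.9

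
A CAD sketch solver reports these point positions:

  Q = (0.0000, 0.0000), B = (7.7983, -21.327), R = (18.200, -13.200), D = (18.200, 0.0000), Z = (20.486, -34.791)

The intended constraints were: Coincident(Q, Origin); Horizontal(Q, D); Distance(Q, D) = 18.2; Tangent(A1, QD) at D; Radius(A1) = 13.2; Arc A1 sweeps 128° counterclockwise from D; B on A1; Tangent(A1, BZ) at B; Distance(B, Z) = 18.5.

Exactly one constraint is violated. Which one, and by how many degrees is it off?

Tangent(A1, BZ) at B — off by 5.30°.

Q = (0.00, 0.00) ✓; Q.y = 0.00, D.y = 0.00 ✓; |QD| = 18.20 ✓; ∠(RD, DQ) = 90.00° ✓; |RD| = 13.20 ✓; bearing(R→B) − bearing(R→D) = 128.0° ✓; |RB| = 13.20 ✓; ∠(RB, BZ) = 84.70° ✗; |BZ| = 18.50 ✓.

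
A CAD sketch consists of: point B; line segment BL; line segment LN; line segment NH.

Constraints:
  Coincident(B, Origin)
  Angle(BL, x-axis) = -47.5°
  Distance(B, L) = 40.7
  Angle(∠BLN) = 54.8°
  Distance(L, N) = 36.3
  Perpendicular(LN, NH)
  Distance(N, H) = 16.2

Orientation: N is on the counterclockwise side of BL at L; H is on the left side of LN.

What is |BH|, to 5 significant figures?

21.350

B is at the origin; BL runs at -47.5° with length 40.7, so L = 40.7·(cos -47.5°, sin -47.5°) = (27.497, -30.007). ∠BLN = 54.8°, so LN runs at -47.5° + (180° − 54.8°) = 77.700° from the x-axis; with |LN| = 36.3, N = L + 36.3·(cos 77.700°, sin 77.700°) = (35.230, 5.4596). The perpendicularity gives NH at right angles to LN; with |NH| = 16.2 on the left of LN, H = N + 16.2·(-0.97705, 0.21303) = (19.401, 8.9107). Then |BH| = |H − B| = 21.350.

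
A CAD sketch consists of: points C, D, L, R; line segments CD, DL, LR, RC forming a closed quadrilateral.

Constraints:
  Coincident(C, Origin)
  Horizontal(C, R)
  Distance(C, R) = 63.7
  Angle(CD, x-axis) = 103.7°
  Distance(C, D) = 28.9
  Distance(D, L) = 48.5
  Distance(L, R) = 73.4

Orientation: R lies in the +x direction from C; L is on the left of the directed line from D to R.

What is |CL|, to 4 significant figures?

68.61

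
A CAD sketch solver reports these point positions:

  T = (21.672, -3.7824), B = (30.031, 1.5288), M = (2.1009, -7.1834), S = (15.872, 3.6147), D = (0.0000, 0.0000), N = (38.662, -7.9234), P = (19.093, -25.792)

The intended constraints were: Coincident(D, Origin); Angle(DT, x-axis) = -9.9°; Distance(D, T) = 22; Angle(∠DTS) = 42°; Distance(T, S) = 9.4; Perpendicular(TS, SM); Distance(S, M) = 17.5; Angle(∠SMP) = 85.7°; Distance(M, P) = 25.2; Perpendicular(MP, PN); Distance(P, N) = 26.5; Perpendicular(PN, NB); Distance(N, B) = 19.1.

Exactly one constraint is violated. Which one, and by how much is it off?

Distance(N, B) = 19.1 — off by 6.30.

D = (0.00, 0.00) ✓; DT at -9.900° ✓; |DT| = 22.00 ✓; ∠DTS = 42.00° ✓; |TS| = 9.400 ✓; ∠(TS, SM) = 90.00° ✓; |SM| = 17.50 ✓; ∠SMP = 85.70° ✓; |MP| = 25.20 ✓; ∠(MP, PN) = 90.00° ✓; |PN| = 26.50 ✓; ∠(PN, NB) = 90.00° ✓; |NB| = 12.80 ✗.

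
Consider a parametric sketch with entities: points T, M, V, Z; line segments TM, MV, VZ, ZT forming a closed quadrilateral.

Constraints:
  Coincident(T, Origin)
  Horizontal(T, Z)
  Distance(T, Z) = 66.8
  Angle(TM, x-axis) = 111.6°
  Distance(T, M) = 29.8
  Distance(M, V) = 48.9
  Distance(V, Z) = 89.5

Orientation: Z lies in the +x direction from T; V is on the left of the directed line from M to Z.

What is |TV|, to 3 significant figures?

71.9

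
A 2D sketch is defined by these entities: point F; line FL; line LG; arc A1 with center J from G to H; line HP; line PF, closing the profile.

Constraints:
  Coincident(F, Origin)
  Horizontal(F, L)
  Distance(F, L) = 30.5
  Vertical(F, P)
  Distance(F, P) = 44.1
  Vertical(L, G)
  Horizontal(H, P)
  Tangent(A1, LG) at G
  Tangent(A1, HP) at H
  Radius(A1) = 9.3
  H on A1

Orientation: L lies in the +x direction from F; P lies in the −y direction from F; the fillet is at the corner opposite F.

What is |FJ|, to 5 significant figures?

40.749

F is at the origin; FL is horizontal with |FL| = 30.5 and L on the +x side, so L = (30.500, 0.0000). FP is vertical with |FP| = 44.1 and P on the −y side, so P = (0.0000, -44.100). The virtual corner opposite F is at (30.500, -44.100). A1 meets LG tangentially, so JG is at right angles to LG and since A1 is tangent to HP there, JH ⟂ HP, with radius 9.3, so the center J sits 9.3 in from both sides at J = (21.200, -34.800). Then |FJ| = |J − F| = 40.749.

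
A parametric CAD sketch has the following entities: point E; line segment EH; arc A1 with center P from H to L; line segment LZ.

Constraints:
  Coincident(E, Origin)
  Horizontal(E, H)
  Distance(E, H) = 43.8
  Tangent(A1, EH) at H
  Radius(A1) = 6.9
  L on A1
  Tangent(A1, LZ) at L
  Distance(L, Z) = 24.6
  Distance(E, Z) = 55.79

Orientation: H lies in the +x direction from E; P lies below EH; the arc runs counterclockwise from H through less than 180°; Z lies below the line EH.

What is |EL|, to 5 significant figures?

38.401

E is at the origin; E and H share the same y with |EH| = 43.8 and H on the +x side, so H = (43.800, 0.0000). Since A1 is tangent to EH there, PH ⟂ EH, so P = H + (0, -6.9) = (43.800, -6.9000). Since PL ⟂ LZ (tangency), |PZ| = √(6.9² + 24.6²) = 25.549 regardless of where L sits on A1. So Z lies on both circle(E, 55.79) and circle(P, 25.549); the below-EH intersection is Z = (45.419, -32.398). L is the foot of the tangent from Z: L = (37.288, -9.1807).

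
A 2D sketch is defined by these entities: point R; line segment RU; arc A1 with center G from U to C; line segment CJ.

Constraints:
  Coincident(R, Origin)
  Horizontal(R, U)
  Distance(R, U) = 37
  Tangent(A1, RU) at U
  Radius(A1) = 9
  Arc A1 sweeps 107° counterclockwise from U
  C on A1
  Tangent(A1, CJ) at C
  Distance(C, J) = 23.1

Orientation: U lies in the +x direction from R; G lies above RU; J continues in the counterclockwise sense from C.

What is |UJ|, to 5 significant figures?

33.773

R is at the origin; RU is horizontal with |RU| = 37.0 and U on the +x side, so U = (37.000, 0.0000). Since A1 is tangent to RU there, GU ⟂ RU, so G = U + (0, 9) = (37.000, 9.0000). On A1, U sits at bearing -90° from G; a 107° counterclockwise sweep puts C at bearing 17°, so C = G + 9.0·(cos 17°, sin 17°) = (45.607, 11.631). A1 meets CJ tangentially, so GC is at right angles to CJ, so CJ runs along (−sin 17°, cos 17°); with |CJ| = 23.1, J = (38.853, 33.722). Then |UJ| = |J − U| = 33.773.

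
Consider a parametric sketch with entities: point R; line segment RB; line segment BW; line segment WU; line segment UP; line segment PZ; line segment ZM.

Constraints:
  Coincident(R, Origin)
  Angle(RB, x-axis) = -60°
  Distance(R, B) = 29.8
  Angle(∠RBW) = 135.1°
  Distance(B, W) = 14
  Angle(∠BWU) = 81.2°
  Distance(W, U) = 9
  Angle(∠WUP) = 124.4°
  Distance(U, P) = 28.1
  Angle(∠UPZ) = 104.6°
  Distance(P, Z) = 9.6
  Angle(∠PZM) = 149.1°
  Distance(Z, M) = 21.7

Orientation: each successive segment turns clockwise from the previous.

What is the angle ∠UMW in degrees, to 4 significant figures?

13.40°

R is at the origin; RB runs at -60.0° with length 29.8, so B = (14.90, -25.81). ∠RBW = 135.1° gives BW at -104.9° from the x-axis; with |BW| = 14.0, W = (11.30, -39.34). ∠BWU = 81.2° gives WU at 156.3° from the x-axis; with |WU| = 9.0, U = (3.059, -35.72). ∠WUP = 124.4° gives UP at 100.7° from the x-axis; with |UP| = 28.1, P = (-2.158, -8.108). ∠UPZ = 104.6° gives PZ at 25.30° from the x-axis; with |PZ| = 9.6, Z = (6.521, -4.005). ∠PZM = 149.1° gives ZM at -5.600° from the x-axis; with |ZM| = 21.7, M = (28.12, -6.123). Then cos ∠UMW = MU·MW / (|MU||MW|), giving 13.40°.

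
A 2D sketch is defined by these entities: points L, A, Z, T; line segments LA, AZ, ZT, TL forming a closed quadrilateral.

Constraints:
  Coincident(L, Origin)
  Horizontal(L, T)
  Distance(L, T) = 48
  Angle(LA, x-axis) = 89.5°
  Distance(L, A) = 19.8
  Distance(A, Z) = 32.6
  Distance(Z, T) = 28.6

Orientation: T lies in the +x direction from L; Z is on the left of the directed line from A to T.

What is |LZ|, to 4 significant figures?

40.42

Checks: |AZ| = 32.60 ✓; |ZT| = 28.60 ✓.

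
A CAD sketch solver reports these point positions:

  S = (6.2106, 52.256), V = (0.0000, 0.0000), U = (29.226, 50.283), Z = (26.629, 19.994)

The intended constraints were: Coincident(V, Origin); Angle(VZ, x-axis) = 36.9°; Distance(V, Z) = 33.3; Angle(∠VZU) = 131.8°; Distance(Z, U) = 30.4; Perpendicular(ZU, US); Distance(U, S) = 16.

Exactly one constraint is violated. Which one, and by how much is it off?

Distance(U, S) = 16 — off by 7.10.

V = (0.00, 0.00) ✓; VZ at 36.90° ✓; |VZ| = 33.30 ✓; ∠VZU = 131.8° ✓; |ZU| = 30.40 ✓; ∠(ZU, US) = 90.00° ✓; |US| = 23.10 ✗.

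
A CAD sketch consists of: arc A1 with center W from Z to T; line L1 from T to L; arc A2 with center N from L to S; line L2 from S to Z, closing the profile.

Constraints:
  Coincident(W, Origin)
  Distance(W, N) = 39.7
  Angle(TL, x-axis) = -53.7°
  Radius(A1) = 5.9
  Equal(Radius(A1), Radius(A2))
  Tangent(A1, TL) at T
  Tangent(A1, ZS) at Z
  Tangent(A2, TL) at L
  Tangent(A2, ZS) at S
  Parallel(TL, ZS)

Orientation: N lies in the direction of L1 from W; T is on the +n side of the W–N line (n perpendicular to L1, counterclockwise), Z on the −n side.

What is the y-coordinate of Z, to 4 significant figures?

-3.493

The slot axis is L1's direction at -53.7°, so u = (cos -53.7°, sin -53.7°) = (0.5920, -0.8059) and n = (−sin -53.7°, cos -53.7°) = (0.8059, 0.5920). W is at the origin and N lies 39.7 along u from W, so N = 39.7·u = (23.50, -32.00). Tangency of A1 to both parallel lines with radius 5.9 puts T and Z at W ± 5.9·n: T = (4.755, 3.493), Z = (-4.755, -3.493). So Z.y = -3.493.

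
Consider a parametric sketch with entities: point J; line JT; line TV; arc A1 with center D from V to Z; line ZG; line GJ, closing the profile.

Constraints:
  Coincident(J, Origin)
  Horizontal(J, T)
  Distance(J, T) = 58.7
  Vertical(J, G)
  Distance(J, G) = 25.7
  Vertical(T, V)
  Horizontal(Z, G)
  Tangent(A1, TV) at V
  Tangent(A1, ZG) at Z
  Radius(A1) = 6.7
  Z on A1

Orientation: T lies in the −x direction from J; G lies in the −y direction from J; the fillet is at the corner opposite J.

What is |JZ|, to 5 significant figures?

58.004

J is at the origin; J and T share the same y with |JT| = 58.7 and T on the −x side, so T = (-58.700, 0.0000). JG is vertical with |JG| = 25.7 and G on the −y side, so G = (0.0000, -25.700). The virtual corner opposite J is at (-58.700, -25.700). Since A1 is tangent to TV there, DV ⟂ TV and the tangent condition forces DZ to be normal to ZG, with radius 6.7, so the center D sits 6.7 in from both sides at D = (-52.000, -19.000). That places the tangent points at V = (-58.700, -19.000) on TV and Z = (-52.000, -25.700) on ZG. Then |JZ| = |Z − J| = 58.004.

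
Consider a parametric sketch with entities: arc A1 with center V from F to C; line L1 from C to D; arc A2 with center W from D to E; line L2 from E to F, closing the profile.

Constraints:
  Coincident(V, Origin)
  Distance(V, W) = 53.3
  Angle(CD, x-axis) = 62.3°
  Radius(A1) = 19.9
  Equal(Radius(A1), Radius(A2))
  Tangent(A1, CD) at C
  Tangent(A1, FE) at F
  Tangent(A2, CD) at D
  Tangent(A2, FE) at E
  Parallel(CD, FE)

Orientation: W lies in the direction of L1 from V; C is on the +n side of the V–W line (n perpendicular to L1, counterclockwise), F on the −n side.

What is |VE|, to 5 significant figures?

56.894

Tangency of A1 to both parallel lines with radius 19.9 puts C and F at V ± 19.9·n: C = (-17.619, 9.2504), F = (17.619, -9.2504). Equal radii place D and E the same way about W: D = W + 19.9·n = (7.1567, 56.442), E = W − 19.9·n = (42.395, 37.941). Then |VE| = |E − V| = 56.894.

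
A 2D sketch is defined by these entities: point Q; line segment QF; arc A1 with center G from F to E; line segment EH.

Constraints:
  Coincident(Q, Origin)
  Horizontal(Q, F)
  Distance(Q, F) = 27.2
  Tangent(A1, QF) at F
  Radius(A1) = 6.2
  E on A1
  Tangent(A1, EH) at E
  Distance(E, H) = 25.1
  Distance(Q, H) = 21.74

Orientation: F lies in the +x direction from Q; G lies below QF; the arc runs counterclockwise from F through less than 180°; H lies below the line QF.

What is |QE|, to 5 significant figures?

22.649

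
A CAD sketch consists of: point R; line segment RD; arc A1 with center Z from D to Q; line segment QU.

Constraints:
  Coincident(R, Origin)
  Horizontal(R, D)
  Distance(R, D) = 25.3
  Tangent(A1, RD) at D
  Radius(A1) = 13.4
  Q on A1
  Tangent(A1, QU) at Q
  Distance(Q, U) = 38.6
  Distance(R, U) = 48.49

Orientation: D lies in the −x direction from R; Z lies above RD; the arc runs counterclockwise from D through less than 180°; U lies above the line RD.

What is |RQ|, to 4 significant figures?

16.15

Checks: |ZQ| = 13.40 ✓; ∠(ZQ, QU) = 90.00° ✓; |QU| = 38.60 ✓; |RU| = 48.49 ✓.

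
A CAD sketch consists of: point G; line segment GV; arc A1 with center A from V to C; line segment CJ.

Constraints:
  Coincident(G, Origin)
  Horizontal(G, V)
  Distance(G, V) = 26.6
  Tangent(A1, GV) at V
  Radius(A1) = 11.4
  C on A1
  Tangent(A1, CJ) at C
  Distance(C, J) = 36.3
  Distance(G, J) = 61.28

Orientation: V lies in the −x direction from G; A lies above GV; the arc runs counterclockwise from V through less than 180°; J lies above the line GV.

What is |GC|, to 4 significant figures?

25.11

Checks: G = (0.00, 0.00) ✓; |AC| = 11.40 ✓; ∠(AC, CJ) = 90.00° ✓; |CJ| = 36.30 ✓; |GJ| = 61.28 ✓.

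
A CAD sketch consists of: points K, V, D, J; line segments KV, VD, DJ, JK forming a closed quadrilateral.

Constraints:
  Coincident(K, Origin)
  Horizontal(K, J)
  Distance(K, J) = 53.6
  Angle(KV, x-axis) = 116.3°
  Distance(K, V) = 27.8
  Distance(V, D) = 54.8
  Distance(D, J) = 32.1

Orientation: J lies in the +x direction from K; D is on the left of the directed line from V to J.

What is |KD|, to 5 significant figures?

51.827

K is at the origin; KJ is horizontal with |KJ| = 53.6 and J in +x, so J = (53.6, 0). KV runs at 116.3° with |KV| = 27.8, so V = (-12.317, 24.922). D is determined by |VD| = 54.8 and |DJ| = 32.1 together: it lies at the intersection of circle(V, 54.8) and circle(J, 32.1). With |VJ| = 70.471, the foot of the radical line on VJ is 49.232 from V and the perpendicular offset is √(54.8² − 49.232²) = 24.068. Taking the left-of-VJ solution: D = (42.245, 30.024).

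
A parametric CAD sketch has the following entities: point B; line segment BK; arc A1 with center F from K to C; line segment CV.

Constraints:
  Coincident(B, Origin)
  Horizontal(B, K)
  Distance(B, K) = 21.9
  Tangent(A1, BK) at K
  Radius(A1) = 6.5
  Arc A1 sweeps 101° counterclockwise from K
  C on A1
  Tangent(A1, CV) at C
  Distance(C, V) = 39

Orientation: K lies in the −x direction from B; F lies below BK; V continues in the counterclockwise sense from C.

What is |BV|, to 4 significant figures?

50.52

B is at the origin; B and K share the same y with |BK| = 21.9 and K on the −x side, so K = (-21.90, 0.000). The tangent condition forces FK to be normal to BK, so F = K + (0, -6.5) = (-21.90, -6.500). On A1, K sits at bearing 90° from F; a 101° counterclockwise sweep puts C at bearing 191°, so C = F + 6.5·(cos 191°, sin 191°) = (-28.28, -7.740). Since A1 is tangent to CV there, FC ⟂ CV, so CV runs along (−sin 191°, cos 191°); with |CV| = 39.0, V = (-20.84, -46.02). Then |BV| = |V − B| = 50.52.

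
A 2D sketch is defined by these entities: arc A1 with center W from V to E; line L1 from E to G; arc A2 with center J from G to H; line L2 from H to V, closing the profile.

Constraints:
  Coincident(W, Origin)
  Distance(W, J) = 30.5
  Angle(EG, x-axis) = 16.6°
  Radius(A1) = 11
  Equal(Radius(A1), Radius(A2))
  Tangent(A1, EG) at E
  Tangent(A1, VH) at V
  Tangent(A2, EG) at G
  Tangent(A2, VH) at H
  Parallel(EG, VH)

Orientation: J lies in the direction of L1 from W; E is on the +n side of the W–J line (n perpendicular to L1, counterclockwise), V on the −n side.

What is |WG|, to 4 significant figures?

32.42

Tangency of A1 to both parallel lines with radius 11.0 puts E and V at W ± 11.0·n: E = (-3.143, 10.54), V = (3.143, -10.54). Equal radii place G and H the same way about J: G = J + 11.0·n = (26.09, 19.26), H = J − 11.0·n = (32.37, -1.828). Then |WG| = |G − W| = 32.42.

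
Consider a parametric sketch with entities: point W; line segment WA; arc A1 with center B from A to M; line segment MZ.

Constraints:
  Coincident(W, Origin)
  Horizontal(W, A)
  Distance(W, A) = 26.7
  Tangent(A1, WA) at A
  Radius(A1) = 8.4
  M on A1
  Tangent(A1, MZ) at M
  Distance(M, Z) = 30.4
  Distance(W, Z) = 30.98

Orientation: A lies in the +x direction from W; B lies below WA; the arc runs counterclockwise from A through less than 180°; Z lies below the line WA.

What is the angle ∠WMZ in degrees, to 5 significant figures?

72.715°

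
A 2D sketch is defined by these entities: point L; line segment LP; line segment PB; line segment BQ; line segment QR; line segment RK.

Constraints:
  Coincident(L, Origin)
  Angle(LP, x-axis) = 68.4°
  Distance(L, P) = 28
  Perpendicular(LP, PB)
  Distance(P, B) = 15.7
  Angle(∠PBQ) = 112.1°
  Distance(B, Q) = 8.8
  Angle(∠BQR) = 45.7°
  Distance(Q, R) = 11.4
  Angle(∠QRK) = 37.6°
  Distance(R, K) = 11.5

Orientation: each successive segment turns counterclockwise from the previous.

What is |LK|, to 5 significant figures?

33.499

∠BQR = 45.7° gives QR at 0.60000° from the x-axis; with |QR| = 11.4, R = (1.0296, 25.571). ∠QRK = 37.6° gives RK at 143.00° from the x-axis; with |RK| = 11.5, K = (-8.1547, 32.491). Then |LK| = |K − L| = 33.499.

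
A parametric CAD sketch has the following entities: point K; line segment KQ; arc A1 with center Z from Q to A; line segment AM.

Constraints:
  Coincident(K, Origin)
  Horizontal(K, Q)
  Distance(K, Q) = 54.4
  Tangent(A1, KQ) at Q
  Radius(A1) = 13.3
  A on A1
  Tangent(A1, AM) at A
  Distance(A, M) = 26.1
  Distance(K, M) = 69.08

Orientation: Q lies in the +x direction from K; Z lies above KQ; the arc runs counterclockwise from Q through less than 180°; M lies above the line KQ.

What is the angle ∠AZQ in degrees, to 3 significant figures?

117°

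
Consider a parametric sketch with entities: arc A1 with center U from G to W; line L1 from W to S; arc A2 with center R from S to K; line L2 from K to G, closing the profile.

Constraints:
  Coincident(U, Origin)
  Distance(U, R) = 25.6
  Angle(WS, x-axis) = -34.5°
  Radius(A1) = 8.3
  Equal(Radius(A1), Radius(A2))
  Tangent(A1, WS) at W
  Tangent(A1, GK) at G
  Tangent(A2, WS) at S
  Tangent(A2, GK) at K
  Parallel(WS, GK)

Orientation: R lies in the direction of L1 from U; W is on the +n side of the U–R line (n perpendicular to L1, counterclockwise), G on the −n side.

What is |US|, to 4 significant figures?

26.91

The slot axis is L1's direction at -34.5°, so u = (cos -34.5°, sin -34.5°) = (0.8241, -0.5664) and n = (−sin -34.5°, cos -34.5°) = (0.5664, 0.8241). U is at the origin and R lies 25.6 along u from U, so R = 25.6·u = (21.10, -14.50). Tangency of A1 to both parallel lines with radius 8.3 puts W and G at U ± 8.3·n: W = (4.701, 6.840), G = (-4.701, -6.840). Equal radii place S and K the same way about R: S = R + 8.3·n = (25.80, -7.660), K = R − 8.3·n = (16.40, -21.34). Then |US| = |S − U| = 26.91.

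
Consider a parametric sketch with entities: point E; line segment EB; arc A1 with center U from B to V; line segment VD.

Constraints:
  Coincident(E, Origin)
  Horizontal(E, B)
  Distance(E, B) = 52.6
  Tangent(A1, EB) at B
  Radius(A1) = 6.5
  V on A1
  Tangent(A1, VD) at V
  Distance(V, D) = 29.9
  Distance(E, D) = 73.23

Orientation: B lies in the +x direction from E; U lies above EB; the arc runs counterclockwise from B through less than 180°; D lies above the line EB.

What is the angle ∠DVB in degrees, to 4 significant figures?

140.3°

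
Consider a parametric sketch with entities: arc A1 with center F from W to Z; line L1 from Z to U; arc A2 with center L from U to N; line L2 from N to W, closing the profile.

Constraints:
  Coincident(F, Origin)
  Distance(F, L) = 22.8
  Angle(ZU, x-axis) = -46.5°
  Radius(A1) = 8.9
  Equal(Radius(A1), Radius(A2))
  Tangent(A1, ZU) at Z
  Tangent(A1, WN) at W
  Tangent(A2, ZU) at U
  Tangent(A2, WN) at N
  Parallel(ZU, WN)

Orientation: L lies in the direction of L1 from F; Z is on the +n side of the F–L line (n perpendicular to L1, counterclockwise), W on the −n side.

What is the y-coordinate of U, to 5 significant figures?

-10.412

Tangency of A1 to both parallel lines with radius 8.9 puts Z and W at F ± 8.9·n: Z = (6.4558, 6.1264), W = (-6.4558, -6.1264). Equal radii place U and N the same way about L: U = L + 8.9·n = (22.150, -10.412), N = L − 8.9·n = (9.2387, -22.665). So U.y = -10.412.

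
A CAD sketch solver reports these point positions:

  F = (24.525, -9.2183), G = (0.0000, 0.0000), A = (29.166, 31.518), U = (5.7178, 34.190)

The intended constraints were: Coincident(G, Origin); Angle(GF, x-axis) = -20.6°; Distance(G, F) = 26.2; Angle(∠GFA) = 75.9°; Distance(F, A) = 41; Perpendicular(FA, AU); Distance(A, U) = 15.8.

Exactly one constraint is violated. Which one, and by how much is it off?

Distance(A, U) = 15.8 — off by 7.80.

G = (0.00, 0.00) ✓; GF at -20.60° ✓; |GF| = 26.20 ✓; ∠GFA = 75.90° ✓; |FA| = 41.00 ✓; ∠(FA, AU) = 90.00° ✓; |AU| = 23.60 ✗.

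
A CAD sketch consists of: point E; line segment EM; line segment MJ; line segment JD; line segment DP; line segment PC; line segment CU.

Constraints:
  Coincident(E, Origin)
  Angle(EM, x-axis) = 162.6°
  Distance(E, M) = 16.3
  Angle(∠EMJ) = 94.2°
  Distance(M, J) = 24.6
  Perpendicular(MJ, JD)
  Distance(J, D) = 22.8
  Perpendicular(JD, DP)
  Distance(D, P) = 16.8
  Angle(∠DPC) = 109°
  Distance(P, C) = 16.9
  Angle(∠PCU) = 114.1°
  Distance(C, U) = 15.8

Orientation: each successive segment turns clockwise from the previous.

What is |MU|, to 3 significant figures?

14.4

E is at the origin; EM runs at 162.6° with length 16.3, so M = (-15.6, 4.87). ∠EMJ = 94.2° gives MJ at 76.8° from the x-axis; with |MJ| = 24.6, J = (-9.94, 28.8). The perpendicularity gives JD at right angles to MJ, so JD runs at -13.2°; with |JD| = 22.8, D = (12.3, 23.6). The perpendicularity gives DP at right angles to JD, so DP runs at -103°; with |DP| = 16.8, P = (8.42, 7.26). ∠DPC = 109.0° gives PC at -174° from the x-axis; with |PC| = 16.9, C = (-8.39, 5.55). ∠PCU = 114.1° gives CU at 120° from the x-axis; with |CU| = 15.8, U = (-16.3, 19.3). Then |MU| = |U − M| = 14.4.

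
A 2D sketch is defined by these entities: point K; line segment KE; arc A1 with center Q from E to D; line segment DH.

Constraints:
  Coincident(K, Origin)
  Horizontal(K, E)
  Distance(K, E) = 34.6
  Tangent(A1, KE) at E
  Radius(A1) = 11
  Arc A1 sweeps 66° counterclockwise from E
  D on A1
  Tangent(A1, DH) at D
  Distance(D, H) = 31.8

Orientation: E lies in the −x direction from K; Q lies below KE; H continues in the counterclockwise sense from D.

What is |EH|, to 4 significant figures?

42.35

K is at the origin; KE is horizontal with |KE| = 34.6 and E on the −x side, so E = (-34.60, 0.000). Since A1 is tangent to KE there, QE ⟂ KE, so Q = E + (0, -11) = (-34.60, -11.00). On A1, E sits at bearing 90° from Q; a 66° counterclockwise sweep puts D at bearing 156°, so D = Q + 11.0·(cos 156°, sin 156°) = (-44.65, -6.526). Since A1 is tangent to DH there, QD ⟂ DH, so DH runs along (−sin 156°, cos 156°); with |DH| = 31.8, H = (-57.58, -35.58). Then |EH| = |H − E| = 42.35.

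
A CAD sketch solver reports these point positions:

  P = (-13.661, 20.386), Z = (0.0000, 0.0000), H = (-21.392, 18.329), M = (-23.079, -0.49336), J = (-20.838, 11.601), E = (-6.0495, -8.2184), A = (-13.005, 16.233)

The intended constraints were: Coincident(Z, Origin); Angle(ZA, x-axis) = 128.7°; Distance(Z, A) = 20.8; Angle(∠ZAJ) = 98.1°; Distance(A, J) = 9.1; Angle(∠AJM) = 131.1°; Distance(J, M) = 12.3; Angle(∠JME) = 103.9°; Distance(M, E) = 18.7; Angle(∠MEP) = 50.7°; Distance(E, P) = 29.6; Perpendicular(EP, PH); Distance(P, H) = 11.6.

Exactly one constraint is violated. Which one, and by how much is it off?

Distance(P, H) = 11.6 — off by 3.60.

Z = (0.00, 0.00) ✓; ZA at 128.7° ✓; |ZA| = 20.80 ✓; ∠ZAJ = 98.10° ✓; |AJ| = 9.100 ✓; ∠AJM = 131.1° ✓; |JM| = 12.30 ✓; ∠JME = 103.9° ✓; |ME| = 18.70 ✓; ∠MEP = 50.70° ✓; |EP| = 29.60 ✓; ∠(EP, PH) = 90.00° ✓; |PH| = 8.000 ✗.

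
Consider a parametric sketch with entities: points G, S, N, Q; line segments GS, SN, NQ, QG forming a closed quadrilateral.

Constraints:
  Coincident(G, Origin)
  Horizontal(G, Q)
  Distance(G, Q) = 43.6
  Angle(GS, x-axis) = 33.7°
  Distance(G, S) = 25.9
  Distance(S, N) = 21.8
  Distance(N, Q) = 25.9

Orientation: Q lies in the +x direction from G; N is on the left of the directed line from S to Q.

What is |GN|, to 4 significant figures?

47.69

Checks: |SN| = 21.80 ✓; |NQ| = 25.90 ✓.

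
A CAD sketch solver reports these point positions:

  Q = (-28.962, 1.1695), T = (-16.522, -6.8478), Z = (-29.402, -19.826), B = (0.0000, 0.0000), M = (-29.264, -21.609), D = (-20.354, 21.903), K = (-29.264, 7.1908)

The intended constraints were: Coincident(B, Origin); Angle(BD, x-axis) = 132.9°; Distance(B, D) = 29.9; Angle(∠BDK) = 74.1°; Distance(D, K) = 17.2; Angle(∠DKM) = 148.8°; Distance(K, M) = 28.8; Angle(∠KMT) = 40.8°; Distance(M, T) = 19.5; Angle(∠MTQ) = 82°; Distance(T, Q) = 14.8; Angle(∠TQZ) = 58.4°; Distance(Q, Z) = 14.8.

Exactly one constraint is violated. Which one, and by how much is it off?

Distance(Q, Z) = 14.8 — off by 6.20.

B = (0.00, 0.00) ✓; BD at 132.9° ✓; |BD| = 29.90 ✓; ∠BDK = 74.10° ✓; |DK| = 17.20 ✓; ∠DKM = 148.8° ✓; |KM| = 28.80 ✓; ∠KMT = 40.80° ✓; |MT| = 19.50 ✓; ∠MTQ = 82.00° ✓; |TQ| = 14.80 ✓; ∠TQZ = 58.40° ✓; |QZ| = 21.00 ✗.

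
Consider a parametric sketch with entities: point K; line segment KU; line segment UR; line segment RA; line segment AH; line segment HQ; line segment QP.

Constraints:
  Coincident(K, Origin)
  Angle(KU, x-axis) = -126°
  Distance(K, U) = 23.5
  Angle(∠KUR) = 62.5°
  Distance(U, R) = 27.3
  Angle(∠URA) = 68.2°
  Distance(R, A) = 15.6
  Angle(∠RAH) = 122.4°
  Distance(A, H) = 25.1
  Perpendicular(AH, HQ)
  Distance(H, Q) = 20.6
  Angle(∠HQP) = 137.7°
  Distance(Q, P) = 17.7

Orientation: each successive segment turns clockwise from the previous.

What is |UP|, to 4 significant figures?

16.38

K is at the origin; KU runs at -126.0° with length 23.5, so U = (-13.81, -19.01). ∠KUR = 62.5° gives UR at 116.5° from the x-axis; with |UR| = 27.3, R = (-25.99, 5.420). ∠URA = 68.2° gives RA at 4.700° from the x-axis; with |RA| = 15.6, A = (-10.45, 6.698). ∠RAH = 122.4° gives AH at -52.90° from the x-axis; with |AH| = 25.1, H = (4.694, -13.32). AH is perpendicular to HQ, so HQ runs at -142.9°; with |HQ| = 20.6, Q = (-11.74, -25.75). ∠HQP = 137.7° gives QP at 174.8° from the x-axis; with |QP| = 17.7, P = (-29.36, -24.14). Then |UP| = |P − U| = 16.38.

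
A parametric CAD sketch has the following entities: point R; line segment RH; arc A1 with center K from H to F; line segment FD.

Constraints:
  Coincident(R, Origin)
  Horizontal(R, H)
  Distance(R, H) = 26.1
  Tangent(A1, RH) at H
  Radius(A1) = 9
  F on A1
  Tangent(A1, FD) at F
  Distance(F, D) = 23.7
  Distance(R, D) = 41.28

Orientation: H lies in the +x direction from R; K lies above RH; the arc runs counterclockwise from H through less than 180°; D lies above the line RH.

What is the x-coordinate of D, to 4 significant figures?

23.15

R is at the origin; RH is horizontal with |RH| = 26.1 and H on the +x side, so H = (26.10, 0.000). Tangency of A1 to RH means the radius KH is perpendicular to RH, so K = H + (0, 9) = (26.10, 9.000). Since KF ⟂ FD (tangency), |KD| = √(9.0² + 23.7²) = 25.35 regardless of where F sits on A1. So D lies on both circle(R, 41.28) and circle(K, 25.35); the above-RH intersection is D = (23.15, 34.18). F is the foot of the tangent from D: F = (34.08, 13.15).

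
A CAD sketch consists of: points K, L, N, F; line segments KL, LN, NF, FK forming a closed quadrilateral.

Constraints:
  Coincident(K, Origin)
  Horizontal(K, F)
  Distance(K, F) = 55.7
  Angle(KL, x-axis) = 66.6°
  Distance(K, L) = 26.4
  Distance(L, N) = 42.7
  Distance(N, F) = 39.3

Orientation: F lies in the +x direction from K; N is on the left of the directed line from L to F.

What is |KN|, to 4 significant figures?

63.83

K is at the origin; K and F share the same y with |KF| = 55.7 and F in +x, so F = (55.7, 0). KL runs at 66.6° with |KL| = 26.4, so L = (10.48, 24.23). N is determined by |LN| = 42.7 and |NF| = 39.3 together: it lies at the intersection of circle(L, 42.7) and circle(F, 39.3). With |LF| = 51.30, the foot of the radical line on LF is 28.37 from L and the perpendicular offset is √(42.7² − 28.37²) = 31.92. Taking the left-of-LF solution: N = (50.56, 38.96).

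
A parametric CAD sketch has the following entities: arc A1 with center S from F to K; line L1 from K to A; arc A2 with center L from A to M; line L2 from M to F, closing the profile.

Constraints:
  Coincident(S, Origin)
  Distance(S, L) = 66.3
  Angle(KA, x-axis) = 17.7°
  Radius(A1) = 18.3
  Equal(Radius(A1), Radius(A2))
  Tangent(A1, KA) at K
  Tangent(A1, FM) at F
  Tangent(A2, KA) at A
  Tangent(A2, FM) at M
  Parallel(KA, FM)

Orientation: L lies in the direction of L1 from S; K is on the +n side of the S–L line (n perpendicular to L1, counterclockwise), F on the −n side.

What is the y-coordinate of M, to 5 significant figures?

2.7237

Tangency of A1 to both parallel lines with radius 18.3 puts K and F at S ± 18.3·n: K = (-5.5638, 17.434), F = (5.5638, -17.434). Equal radii place A and M the same way about L: A = L + 18.3·n = (57.598, 37.591), M = L − 18.3·n = (68.725, 2.7237). So M.y = 2.7237.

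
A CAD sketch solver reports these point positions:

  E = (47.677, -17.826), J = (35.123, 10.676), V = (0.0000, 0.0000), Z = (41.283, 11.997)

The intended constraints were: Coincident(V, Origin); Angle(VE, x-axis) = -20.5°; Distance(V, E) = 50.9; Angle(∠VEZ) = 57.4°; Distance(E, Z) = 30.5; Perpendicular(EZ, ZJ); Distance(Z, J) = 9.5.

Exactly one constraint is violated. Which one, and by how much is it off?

Distance(Z, J) = 9.5 — off by 3.20.

V = (0.00, 0.00) ✓; VE at -20.50° ✓; |VE| = 50.90 ✓; ∠VEZ = 57.40° ✓; |EZ| = 30.50 ✓; ∠(EZ, ZJ) = 90.00° ✓; |ZJ| = 6.300 ✗.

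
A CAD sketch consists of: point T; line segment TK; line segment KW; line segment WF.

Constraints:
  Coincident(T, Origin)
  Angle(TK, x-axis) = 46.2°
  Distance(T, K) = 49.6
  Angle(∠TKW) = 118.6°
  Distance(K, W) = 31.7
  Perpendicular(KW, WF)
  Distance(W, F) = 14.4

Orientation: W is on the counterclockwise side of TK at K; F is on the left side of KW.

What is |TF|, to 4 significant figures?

62.64

∠TKW = 118.6°, so KW runs at 46.2° + (180° − 118.6°) = 107.6° from the x-axis; with |KW| = 31.7, W = K + 31.7·(cos 107.6°, sin 107.6°) = (24.75, 66.02). KW is perpendicular to WF; with |WF| = 14.4 on the left of KW, F = W + 14.4·(-0.9532, -0.3024) = (11.02, 61.66). Then |TF| = |F − T| = 62.64.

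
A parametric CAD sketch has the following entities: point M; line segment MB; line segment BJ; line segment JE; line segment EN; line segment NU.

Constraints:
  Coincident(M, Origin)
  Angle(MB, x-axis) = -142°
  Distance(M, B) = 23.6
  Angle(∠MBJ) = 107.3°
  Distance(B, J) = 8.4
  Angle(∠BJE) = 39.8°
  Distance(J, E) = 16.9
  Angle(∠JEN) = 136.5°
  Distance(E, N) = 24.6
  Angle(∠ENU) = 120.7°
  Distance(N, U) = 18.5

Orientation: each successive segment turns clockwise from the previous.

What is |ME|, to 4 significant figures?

11.96

M is at the origin; MB runs at -142.0° with length 23.6, so B = (-18.60, -14.53). ∠MBJ = 107.3° gives BJ at 145.3° from the x-axis; with |BJ| = 8.4, J = (-25.50, -9.748). ∠BJE = 39.8° gives JE at 5.100° from the x-axis; with |JE| = 16.9, E = (-8.670, -8.245). Then |ME| = |E − M| = 11.96.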